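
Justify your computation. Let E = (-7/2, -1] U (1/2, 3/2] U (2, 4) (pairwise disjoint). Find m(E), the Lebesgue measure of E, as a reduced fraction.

For pairwise disjoint intervals, m(union_i I_i) = sum_i m(I_i),
and m is invariant under swapping open/closed endpoints (single points have measure 0).
So m(E) = sum_i (b_i - a_i).
  I_1 has length -1 - (-7/2) = 5/2.
  I_2 has length 3/2 - 1/2 = 1.
  I_3 has length 4 - 2 = 2.
Summing:
  m(E) = 5/2 + 1 + 2 = 11/2.

11/2


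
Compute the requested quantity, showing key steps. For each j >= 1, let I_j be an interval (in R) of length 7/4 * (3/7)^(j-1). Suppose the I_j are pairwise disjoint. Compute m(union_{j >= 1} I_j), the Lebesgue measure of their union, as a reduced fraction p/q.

By countable additivity of the Lebesgue measure on pairwise disjoint measurable sets,
  m(union_{j >= 1} I_j) = sum_{j >= 1} m(I_j) = sum_{j >= 1} a * r^(j-1),
  with a = 7/4 and r = 3/7.
Since 0 < r = 3/7 < 1, the geometric series converges:
  sum_{j >= 1} a * r^(j-1) = a / (1 - r).
  = 7/4 / (1 - 3/7)
  = 7/4 / (4/7)
  = 49/16.

49/16


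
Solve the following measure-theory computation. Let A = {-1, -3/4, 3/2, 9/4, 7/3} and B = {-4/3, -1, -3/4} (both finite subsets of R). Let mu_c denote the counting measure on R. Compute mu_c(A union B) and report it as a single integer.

Counting measure on a finite set equals cardinality. By inclusion-exclusion, |A union B| = |A| + |B| - |A cap B|.
|A| = 5, |B| = 3, |A cap B| = 2.
So mu_c(A union B) = 5 + 3 - 2 = 6.

6


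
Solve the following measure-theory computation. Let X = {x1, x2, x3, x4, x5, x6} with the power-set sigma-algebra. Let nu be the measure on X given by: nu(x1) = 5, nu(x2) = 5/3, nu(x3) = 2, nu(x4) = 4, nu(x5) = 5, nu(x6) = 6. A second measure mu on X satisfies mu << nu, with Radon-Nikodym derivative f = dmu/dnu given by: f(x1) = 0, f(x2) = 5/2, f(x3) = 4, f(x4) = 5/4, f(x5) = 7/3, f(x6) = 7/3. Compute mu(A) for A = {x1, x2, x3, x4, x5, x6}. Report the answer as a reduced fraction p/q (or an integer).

By the defining property of the Radon-Nikodym derivative, for every measurable set A,
  mu(A) = integral_A f dnu.
Since nu is a discrete measure concentrated on the atoms of X, the integral over A reduces to the sum
  mu(A) = sum_{x in A} f(x) * nu({x}).
Computing each term:
  x1: f(x1) * nu(x1) = 0 * 5 = 0.
  x2: f(x2) * nu(x2) = 5/2 * 5/3 = 25/6.
  x3: f(x3) * nu(x3) = 4 * 2 = 8.
  x4: f(x4) * nu(x4) = 5/4 * 4 = 5.
  x5: f(x5) * nu(x5) = 7/3 * 5 = 35/3.
  x6: f(x6) * nu(x6) = 7/3 * 6 = 14.
Summing: mu(A) = 0 + 25/6 + 8 + 5 + 35/3 + 14 = 257/6.

257/6


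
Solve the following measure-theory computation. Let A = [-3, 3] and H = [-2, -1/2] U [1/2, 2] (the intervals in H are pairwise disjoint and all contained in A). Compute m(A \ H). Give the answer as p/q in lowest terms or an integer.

The ambient interval has length m(A) = 3 - (-3) = 6.
Since the holes are disjoint and sit inside A, by finite additivity
  m(H) = sum_i (b_i - a_i), and m(A \ H) = m(A) - m(H).
Computing the hole measures:
  m(H_1) = -1/2 - (-2) = 3/2.
  m(H_2) = 2 - 1/2 = 3/2.
Summed: m(H) = 3/2 + 3/2 = 3.
So m(A \ H) = 6 - 3 = 3.

3


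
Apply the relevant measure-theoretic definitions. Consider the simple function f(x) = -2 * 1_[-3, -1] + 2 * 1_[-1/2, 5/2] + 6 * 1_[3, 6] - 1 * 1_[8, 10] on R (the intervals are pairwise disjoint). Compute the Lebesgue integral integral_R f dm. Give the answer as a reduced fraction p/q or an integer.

For a simple function f = sum_i c_i * 1_{A_i} with disjoint A_i,
  integral f dm = sum_i c_i * m(A_i).
Lengths of the A_i:
  m(A_1) = -1 - (-3) = 2.
  m(A_2) = 5/2 - (-1/2) = 3.
  m(A_3) = 6 - 3 = 3.
  m(A_4) = 10 - 8 = 2.
Contributions c_i * m(A_i):
  (-2) * (2) = -4.
  (2) * (3) = 6.
  (6) * (3) = 18.
  (-1) * (2) = -2.
Total: -4 + 6 + 18 - 2 = 18.

18


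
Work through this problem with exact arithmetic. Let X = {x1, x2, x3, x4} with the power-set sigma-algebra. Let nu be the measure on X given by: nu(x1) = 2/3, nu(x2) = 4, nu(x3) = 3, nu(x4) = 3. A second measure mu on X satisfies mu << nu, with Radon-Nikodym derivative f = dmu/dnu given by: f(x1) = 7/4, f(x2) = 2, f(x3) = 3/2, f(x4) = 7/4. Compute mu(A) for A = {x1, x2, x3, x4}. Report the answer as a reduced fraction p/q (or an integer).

By the defining property of the Radon-Nikodym derivative, for every measurable set A,
  mu(A) = integral_A f dnu.
Since nu is a discrete measure concentrated on the atoms of X, the integral over A reduces to the sum
  mu(A) = sum_{x in A} f(x) * nu({x}).
Computing each term:
  x1: f(x1) * nu(x1) = 7/4 * 2/3 = 7/6.
  x2: f(x2) * nu(x2) = 2 * 4 = 8.
  x3: f(x3) * nu(x3) = 3/2 * 3 = 9/2.
  x4: f(x4) * nu(x4) = 7/4 * 3 = 21/4.
Summing: mu(A) = 7/6 + 8 + 9/2 + 21/4 = 227/12.

227/12


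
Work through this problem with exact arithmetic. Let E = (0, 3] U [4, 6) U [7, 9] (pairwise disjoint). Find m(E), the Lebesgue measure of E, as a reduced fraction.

For pairwise disjoint intervals, m(union_i I_i) = sum_i m(I_i),
and m is invariant under swapping open/closed endpoints (single points have measure 0).
So m(E) = sum_i (b_i - a_i).
  I_1 has length 3 - 0 = 3.
  I_2 has length 6 - 4 = 2.
  I_3 has length 9 - 7 = 2.
Summing:
  m(E) = 3 + 2 + 2 = 7.

7


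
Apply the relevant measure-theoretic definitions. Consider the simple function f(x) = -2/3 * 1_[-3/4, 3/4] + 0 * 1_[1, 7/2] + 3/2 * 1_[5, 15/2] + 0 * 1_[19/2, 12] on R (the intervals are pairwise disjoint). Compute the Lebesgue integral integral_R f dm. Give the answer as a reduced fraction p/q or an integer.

For a simple function f = sum_i c_i * 1_{A_i} with disjoint A_i,
  integral f dm = sum_i c_i * m(A_i).
Lengths of the A_i:
  m(A_1) = 3/4 - (-3/4) = 3/2.
  m(A_2) = 7/2 - 1 = 5/2.
  m(A_3) = 15/2 - 5 = 5/2.
  m(A_4) = 12 - 19/2 = 5/2.
Contributions c_i * m(A_i):
  (-2/3) * (3/2) = -1.
  (0) * (5/2) = 0.
  (3/2) * (5/2) = 15/4.
  (0) * (5/2) = 0.
Total: -1 + 0 + 15/4 + 0 = 11/4.

11/4


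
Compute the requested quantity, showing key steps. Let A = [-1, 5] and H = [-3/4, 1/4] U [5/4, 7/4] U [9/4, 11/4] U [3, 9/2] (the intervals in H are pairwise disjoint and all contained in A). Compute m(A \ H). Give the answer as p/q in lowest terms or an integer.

The ambient interval has length m(A) = 5 - (-1) = 6.
Since the holes are disjoint and sit inside A, by finite additivity
  m(H) = sum_i (b_i - a_i), and m(A \ H) = m(A) - m(H).
Computing the hole measures:
  m(H_1) = 1/4 - (-3/4) = 1.
  m(H_2) = 7/4 - 5/4 = 1/2.
  m(H_3) = 11/4 - 9/4 = 1/2.
  m(H_4) = 9/2 - 3 = 3/2.
Summed: m(H) = 1 + 1/2 + 1/2 + 3/2 = 7/2.
So m(A \ H) = 6 - 7/2 = 5/2.

5/2


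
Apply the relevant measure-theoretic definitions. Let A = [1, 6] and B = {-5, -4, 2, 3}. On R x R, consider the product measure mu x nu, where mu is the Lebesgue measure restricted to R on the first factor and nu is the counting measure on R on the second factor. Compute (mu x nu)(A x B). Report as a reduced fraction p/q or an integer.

For a measurable rectangle A x B, the product measure satisfies
  (mu x nu)(A x B) = mu(A) * nu(B).
  mu(A) = 5.
  nu(B) = 4.
  (mu x nu)(A x B) = 5 * 4 = 20.

20


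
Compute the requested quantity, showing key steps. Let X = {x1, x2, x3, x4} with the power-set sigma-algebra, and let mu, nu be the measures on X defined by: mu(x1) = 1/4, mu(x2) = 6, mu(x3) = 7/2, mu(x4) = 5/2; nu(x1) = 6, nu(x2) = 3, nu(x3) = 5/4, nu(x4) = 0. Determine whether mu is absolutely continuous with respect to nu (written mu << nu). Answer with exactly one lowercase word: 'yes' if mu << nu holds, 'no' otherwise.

mu << nu means: every nu-null measurable set is also mu-null; equivalently, for every atom x, if nu({x}) = 0 then mu({x}) = 0.
Checking each atom:
  x1: nu = 6 > 0 -> no constraint.
  x2: nu = 3 > 0 -> no constraint.
  x3: nu = 5/4 > 0 -> no constraint.
  x4: nu = 0, mu = 5/2 > 0 -> violates mu << nu.
The atom(s) x4 violate the condition (nu = 0 but mu > 0). Therefore mu is NOT absolutely continuous w.r.t. nu.

no


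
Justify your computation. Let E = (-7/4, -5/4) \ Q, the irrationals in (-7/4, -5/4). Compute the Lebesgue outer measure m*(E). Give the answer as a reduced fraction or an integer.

The interval I = (-7/4, -5/4) has m(I) = -5/4 - (-7/4) = 1/2 (endpoints are measure-zero, so open/closed/half-open agree). Write I = (I cap Q) u (I \ Q). The rationals in I are countable, so m*(I cap Q) = 0 (cover each rational by intervals whose total length is arbitrarily small). By countable subadditivity m*(I) <= m*(I cap Q) + m*(I \ Q), hence m*(I \ Q) >= m(I) = 1/2. The reverse inequality m*(I \ Q) <= m*(I) = 1/2 is trivial since (I \ Q) is a subset of I. Therefore m*(I \ Q) = 1/2.

1/2


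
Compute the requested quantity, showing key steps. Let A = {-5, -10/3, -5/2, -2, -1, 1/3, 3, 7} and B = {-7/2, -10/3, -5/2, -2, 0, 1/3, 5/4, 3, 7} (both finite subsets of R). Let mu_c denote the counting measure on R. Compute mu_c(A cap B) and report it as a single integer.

Counting measure on a finite set equals cardinality. mu_c(A cap B) = |A cap B| (elements appearing in both).
Enumerating the elements of A that also lie in B gives 6 element(s).
So mu_c(A cap B) = 6.

6


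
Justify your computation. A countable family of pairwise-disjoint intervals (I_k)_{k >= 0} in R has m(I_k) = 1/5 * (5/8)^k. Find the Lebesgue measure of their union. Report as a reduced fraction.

By countable additivity of the Lebesgue measure on pairwise disjoint measurable sets,
  m(union_{k >= 0} I_k) = sum_{k >= 0} m(I_k) = sum_{k >= 0} a * r^k,
  with a = 1/5 and r = 5/8.
Since 0 < r = 5/8 < 1, the geometric series converges:
  sum_{k >= 0} a * r^k = a / (1 - r).
  = 1/5 / (1 - 5/8)
  = 1/5 / (3/8)
  = 8/15.

8/15


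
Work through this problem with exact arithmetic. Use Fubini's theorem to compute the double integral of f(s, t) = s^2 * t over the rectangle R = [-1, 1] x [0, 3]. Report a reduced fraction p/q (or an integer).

f(s, t) is a tensor product of a function of s and a function of t, and both factors are bounded continuous (hence Lebesgue integrable) on the rectangle, so Fubini's theorem applies:
  integral_R f d(m x m) = (integral_a1^b1 s^2 ds) * (integral_a2^b2 t dt).
Inner integral in s: integral_{-1}^{1} s^2 ds = (1^3 - (-1)^3)/3
  = 2/3.
Inner integral in t: integral_{0}^{3} t dt = (3^2 - 0^2)/2
  = 9/2.
Product: (2/3) * (9/2) = 3.

3


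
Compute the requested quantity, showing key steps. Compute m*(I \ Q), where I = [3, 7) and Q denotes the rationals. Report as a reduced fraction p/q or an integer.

The interval I = [3, 7) has m(I) = 7 - 3 = 4 (endpoints are measure-zero, so open/closed/half-open agree). Write I = (I cap Q) u (I \ Q). The rationals in I are countable, so m*(I cap Q) = 0 (cover each rational by intervals whose total length is arbitrarily small). By countable subadditivity m*(I) <= m*(I cap Q) + m*(I \ Q), hence m*(I \ Q) >= m(I) = 4. The reverse inequality m*(I \ Q) <= m*(I) = 4 is trivial since (I \ Q) is a subset of I. Therefore m*(I \ Q) = 4.

4


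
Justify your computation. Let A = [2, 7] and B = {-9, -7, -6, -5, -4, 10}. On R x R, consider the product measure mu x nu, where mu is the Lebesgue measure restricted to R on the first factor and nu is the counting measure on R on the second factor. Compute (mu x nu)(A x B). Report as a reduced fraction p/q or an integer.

For a measurable rectangle A x B, the product measure satisfies
  (mu x nu)(A x B) = mu(A) * nu(B).
  mu(A) = 5.
  nu(B) = 6.
  (mu x nu)(A x B) = 5 * 6 = 30.

30


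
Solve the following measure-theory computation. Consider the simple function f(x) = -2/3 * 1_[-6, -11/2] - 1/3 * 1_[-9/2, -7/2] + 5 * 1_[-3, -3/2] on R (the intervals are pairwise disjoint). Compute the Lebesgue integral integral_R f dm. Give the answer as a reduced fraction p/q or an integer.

For a simple function f = sum_i c_i * 1_{A_i} with disjoint A_i,
  integral f dm = sum_i c_i * m(A_i).
Lengths of the A_i:
  m(A_1) = -11/2 - (-6) = 1/2.
  m(A_2) = -7/2 - (-9/2) = 1.
  m(A_3) = -3/2 - (-3) = 3/2.
Contributions c_i * m(A_i):
  (-2/3) * (1/2) = -1/3.
  (-1/3) * (1) = -1/3.
  (5) * (3/2) = 15/2.
Total: -1/3 - 1/3 + 15/2 = 41/6.

41/6


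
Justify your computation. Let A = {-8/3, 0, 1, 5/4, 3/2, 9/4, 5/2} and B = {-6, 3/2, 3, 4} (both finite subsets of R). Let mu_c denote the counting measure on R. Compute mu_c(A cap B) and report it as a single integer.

Counting measure on a finite set equals cardinality. mu_c(A cap B) = |A cap B| (elements appearing in both).
Enumerating the elements of A that also lie in B gives 1 element(s).
So mu_c(A cap B) = 1.

1


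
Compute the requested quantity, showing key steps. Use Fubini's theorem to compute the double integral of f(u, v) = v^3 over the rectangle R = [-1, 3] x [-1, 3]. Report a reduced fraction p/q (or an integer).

f(u, v) is a tensor product of a function of u and a function of v, and both factors are bounded continuous (hence Lebesgue integrable) on the rectangle, so Fubini's theorem applies:
  integral_R f d(m x m) = (integral_a1^b1 1 du) * (integral_a2^b2 v^3 dv).
Inner integral in u: integral_{-1}^{3} 1 du = (3^1 - (-1)^1)/1
  = 4.
Inner integral in v: integral_{-1}^{3} v^3 dv = (3^4 - (-1)^4)/4
  = 20.
Product: (4) * (20) = 80.

80


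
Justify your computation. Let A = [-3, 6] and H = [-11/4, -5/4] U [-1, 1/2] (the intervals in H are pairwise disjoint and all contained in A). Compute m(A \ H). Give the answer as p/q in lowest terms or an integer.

The ambient interval has length m(A) = 6 - (-3) = 9.
Since the holes are disjoint and sit inside A, by finite additivity
  m(H) = sum_i (b_i - a_i), and m(A \ H) = m(A) - m(H).
Computing the hole measures:
  m(H_1) = -5/4 - (-11/4) = 3/2.
  m(H_2) = 1/2 - (-1) = 3/2.
Summed: m(H) = 3/2 + 3/2 = 3.
So m(A \ H) = 9 - 3 = 6.

6


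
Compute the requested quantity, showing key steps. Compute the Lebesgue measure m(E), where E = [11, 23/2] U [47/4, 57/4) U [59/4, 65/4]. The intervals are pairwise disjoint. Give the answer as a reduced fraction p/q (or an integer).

For pairwise disjoint intervals, m(union_i I_i) = sum_i m(I_i),
and m is invariant under swapping open/closed endpoints (single points have measure 0).
So m(E) = sum_i (b_i - a_i).
  I_1 has length 23/2 - 11 = 1/2.
  I_2 has length 57/4 - 47/4 = 5/2.
  I_3 has length 65/4 - 59/4 = 3/2.
Summing:
  m(E) = 1/2 + 5/2 + 3/2 = 9/2.

9/2


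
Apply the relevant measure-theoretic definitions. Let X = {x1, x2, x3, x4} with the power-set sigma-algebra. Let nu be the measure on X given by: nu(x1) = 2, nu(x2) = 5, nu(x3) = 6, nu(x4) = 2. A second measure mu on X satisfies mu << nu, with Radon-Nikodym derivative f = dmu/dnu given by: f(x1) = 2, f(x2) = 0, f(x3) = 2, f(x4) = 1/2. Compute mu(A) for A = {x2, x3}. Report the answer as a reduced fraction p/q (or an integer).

By the defining property of the Radon-Nikodym derivative, for every measurable set A,
  mu(A) = integral_A f dnu.
Since nu is a discrete measure concentrated on the atoms of X, the integral over A reduces to the sum
  mu(A) = sum_{x in A} f(x) * nu({x}).
Computing each term:
  x2: f(x2) * nu(x2) = 0 * 5 = 0.
  x3: f(x3) * nu(x3) = 2 * 6 = 12.
Summing: mu(A) = 0 + 12 = 12.

12


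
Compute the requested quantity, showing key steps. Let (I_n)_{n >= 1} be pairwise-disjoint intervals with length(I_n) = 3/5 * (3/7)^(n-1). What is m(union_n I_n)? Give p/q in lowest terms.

By countable additivity of the Lebesgue measure on pairwise disjoint measurable sets,
  m(union_{n >= 1} I_n) = sum_{n >= 1} m(I_n) = sum_{n >= 1} a * r^(n-1),
  with a = 3/5 and r = 3/7.
Since 0 < r = 3/7 < 1, the geometric series converges:
  sum_{n >= 1} a * r^(n-1) = a / (1 - r).
  = 3/5 / (1 - 3/7)
  = 3/5 / (4/7)
  = 21/20.

21/20


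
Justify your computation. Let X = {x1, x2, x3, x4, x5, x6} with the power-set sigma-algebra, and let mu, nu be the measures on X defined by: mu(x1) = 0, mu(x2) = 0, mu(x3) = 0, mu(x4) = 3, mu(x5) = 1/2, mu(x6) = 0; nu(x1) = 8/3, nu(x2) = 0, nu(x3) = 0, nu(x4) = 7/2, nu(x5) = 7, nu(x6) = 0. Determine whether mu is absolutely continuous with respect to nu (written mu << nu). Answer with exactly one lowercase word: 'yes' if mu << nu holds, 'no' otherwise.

mu << nu means: every nu-null measurable set is also mu-null; equivalently, for every atom x, if nu({x}) = 0 then mu({x}) = 0.
Checking each atom:
  x1: nu = 8/3 > 0 -> no constraint.
  x2: nu = 0, mu = 0 -> consistent with mu << nu.
  x3: nu = 0, mu = 0 -> consistent with mu << nu.
  x4: nu = 7/2 > 0 -> no constraint.
  x5: nu = 7 > 0 -> no constraint.
  x6: nu = 0, mu = 0 -> consistent with mu << nu.
No atom violates the condition. Therefore mu << nu.

yes


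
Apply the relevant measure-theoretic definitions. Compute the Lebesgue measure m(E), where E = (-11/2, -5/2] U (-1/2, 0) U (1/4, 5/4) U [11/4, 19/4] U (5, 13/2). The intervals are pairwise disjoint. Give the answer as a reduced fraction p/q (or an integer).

For pairwise disjoint intervals, m(union_i I_i) = sum_i m(I_i),
and m is invariant under swapping open/closed endpoints (single points have measure 0).
So m(E) = sum_i (b_i - a_i).
  I_1 has length -5/2 - (-11/2) = 3.
  I_2 has length 0 - (-1/2) = 1/2.
  I_3 has length 5/4 - 1/4 = 1.
  I_4 has length 19/4 - 11/4 = 2.
  I_5 has length 13/2 - 5 = 3/2.
Summing:
  m(E) = 3 + 1/2 + 1 + 2 + 3/2 = 8.

8


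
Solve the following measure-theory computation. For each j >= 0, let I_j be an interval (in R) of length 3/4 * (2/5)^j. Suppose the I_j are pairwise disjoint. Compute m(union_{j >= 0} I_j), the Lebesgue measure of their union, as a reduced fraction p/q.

By countable additivity of the Lebesgue measure on pairwise disjoint measurable sets,
  m(union_{j >= 0} I_j) = sum_{j >= 0} m(I_j) = sum_{j >= 0} a * r^j,
  with a = 3/4 and r = 2/5.
Since 0 < r = 2/5 < 1, the geometric series converges:
  sum_{j >= 0} a * r^j = a / (1 - r).
  = 3/4 / (1 - 2/5)
  = 3/4 / (3/5)
  = 5/4.

5/4


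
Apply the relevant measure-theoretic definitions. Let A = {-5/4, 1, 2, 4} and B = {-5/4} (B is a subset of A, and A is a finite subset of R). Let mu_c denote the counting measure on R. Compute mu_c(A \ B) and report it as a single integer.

Counting measure assigns mu_c(E) = |E| (number of elements) when E is finite. For B subset A, A \ B is the set of elements of A not in B, so |A \ B| = |A| - |B|.
|A| = 4, |B| = 1, so mu_c(A \ B) = 4 - 1 = 3.

3


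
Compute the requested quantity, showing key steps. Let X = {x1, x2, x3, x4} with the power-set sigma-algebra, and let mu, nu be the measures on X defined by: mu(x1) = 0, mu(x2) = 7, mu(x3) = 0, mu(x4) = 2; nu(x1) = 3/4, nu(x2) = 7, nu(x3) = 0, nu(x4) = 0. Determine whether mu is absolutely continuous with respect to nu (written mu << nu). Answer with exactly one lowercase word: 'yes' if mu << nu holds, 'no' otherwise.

mu << nu means: every nu-null measurable set is also mu-null; equivalently, for every atom x, if nu({x}) = 0 then mu({x}) = 0.
Checking each atom:
  x1: nu = 3/4 > 0 -> no constraint.
  x2: nu = 7 > 0 -> no constraint.
  x3: nu = 0, mu = 0 -> consistent with mu << nu.
  x4: nu = 0, mu = 2 > 0 -> violates mu << nu.
The atom(s) x4 violate the condition (nu = 0 but mu > 0). Therefore mu is NOT absolutely continuous w.r.t. nu.

no


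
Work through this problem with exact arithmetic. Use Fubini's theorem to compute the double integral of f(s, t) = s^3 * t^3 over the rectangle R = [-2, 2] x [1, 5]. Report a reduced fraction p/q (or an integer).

f(s, t) is a tensor product of a function of s and a function of t, and both factors are bounded continuous (hence Lebesgue integrable) on the rectangle, so Fubini's theorem applies:
  integral_R f d(m x m) = (integral_a1^b1 s^3 ds) * (integral_a2^b2 t^3 dt).
Inner integral in s: integral_{-2}^{2} s^3 ds = (2^4 - (-2)^4)/4
  = 0.
Inner integral in t: integral_{1}^{5} t^3 dt = (5^4 - 1^4)/4
  = 156.
Product: (0) * (156) = 0.

0


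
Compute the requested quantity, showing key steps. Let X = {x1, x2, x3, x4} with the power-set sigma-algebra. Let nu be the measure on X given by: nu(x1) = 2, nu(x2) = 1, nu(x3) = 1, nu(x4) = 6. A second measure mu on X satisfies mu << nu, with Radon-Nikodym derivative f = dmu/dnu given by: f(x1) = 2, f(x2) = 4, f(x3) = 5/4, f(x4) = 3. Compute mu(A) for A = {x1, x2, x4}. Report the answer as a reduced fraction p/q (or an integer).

By the defining property of the Radon-Nikodym derivative, for every measurable set A,
  mu(A) = integral_A f dnu.
Since nu is a discrete measure concentrated on the atoms of X, the integral over A reduces to the sum
  mu(A) = sum_{x in A} f(x) * nu({x}).
Computing each term:
  x1: f(x1) * nu(x1) = 2 * 2 = 4.
  x2: f(x2) * nu(x2) = 4 * 1 = 4.
  x4: f(x4) * nu(x4) = 3 * 6 = 18.
Summing: mu(A) = 4 + 4 + 18 = 26.

26


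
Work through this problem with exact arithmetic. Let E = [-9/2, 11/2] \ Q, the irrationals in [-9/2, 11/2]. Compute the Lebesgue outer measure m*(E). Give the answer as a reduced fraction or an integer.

The interval I = [-9/2, 11/2] has m(I) = 11/2 - (-9/2) = 10 (endpoints are measure-zero, so open/closed/half-open agree). Write I = (I cap Q) u (I \ Q). The rationals in I are countable, so m*(I cap Q) = 0 (cover each rational by intervals whose total length is arbitrarily small). By countable subadditivity m*(I) <= m*(I cap Q) + m*(I \ Q), hence m*(I \ Q) >= m(I) = 10. The reverse inequality m*(I \ Q) <= m*(I) = 10 is trivial since (I \ Q) is a subset of I. Therefore m*(I \ Q) = 10.

10


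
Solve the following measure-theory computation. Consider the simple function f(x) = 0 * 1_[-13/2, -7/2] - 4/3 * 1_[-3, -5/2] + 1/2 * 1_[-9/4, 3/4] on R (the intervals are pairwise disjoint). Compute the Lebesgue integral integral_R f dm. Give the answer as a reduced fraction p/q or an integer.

For a simple function f = sum_i c_i * 1_{A_i} with disjoint A_i,
  integral f dm = sum_i c_i * m(A_i).
Lengths of the A_i:
  m(A_1) = -7/2 - (-13/2) = 3.
  m(A_2) = -5/2 - (-3) = 1/2.
  m(A_3) = 3/4 - (-9/4) = 3.
Contributions c_i * m(A_i):
  (0) * (3) = 0.
  (-4/3) * (1/2) = -2/3.
  (1/2) * (3) = 3/2.
Total: 0 - 2/3 + 3/2 = 5/6.

5/6


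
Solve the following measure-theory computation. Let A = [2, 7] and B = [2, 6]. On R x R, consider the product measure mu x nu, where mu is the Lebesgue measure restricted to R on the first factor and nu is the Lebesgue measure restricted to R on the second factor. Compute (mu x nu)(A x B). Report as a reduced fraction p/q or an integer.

For a measurable rectangle A x B, the product measure satisfies
  (mu x nu)(A x B) = mu(A) * nu(B).
  mu(A) = 5.
  nu(B) = 4.
  (mu x nu)(A x B) = 5 * 4 = 20.

20


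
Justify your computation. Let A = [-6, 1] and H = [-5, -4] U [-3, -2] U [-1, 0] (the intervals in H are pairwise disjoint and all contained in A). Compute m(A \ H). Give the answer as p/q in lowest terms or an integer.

The ambient interval has length m(A) = 1 - (-6) = 7.
Since the holes are disjoint and sit inside A, by finite additivity
  m(H) = sum_i (b_i - a_i), and m(A \ H) = m(A) - m(H).
Computing the hole measures:
  m(H_1) = -4 - (-5) = 1.
  m(H_2) = -2 - (-3) = 1.
  m(H_3) = 0 - (-1) = 1.
Summed: m(H) = 1 + 1 + 1 = 3.
So m(A \ H) = 7 - 3 = 4.

4


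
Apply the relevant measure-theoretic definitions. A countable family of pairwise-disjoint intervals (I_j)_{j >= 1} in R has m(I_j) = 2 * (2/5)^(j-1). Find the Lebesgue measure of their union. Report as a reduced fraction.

By countable additivity of the Lebesgue measure on pairwise disjoint measurable sets,
  m(union_{j >= 1} I_j) = sum_{j >= 1} m(I_j) = sum_{j >= 1} a * r^(j-1),
  with a = 2 and r = 2/5.
Since 0 < r = 2/5 < 1, the geometric series converges:
  sum_{j >= 1} a * r^(j-1) = a / (1 - r).
  = 2 / (1 - 2/5)
  = 2 / (3/5)
  = 10/3.

10/3


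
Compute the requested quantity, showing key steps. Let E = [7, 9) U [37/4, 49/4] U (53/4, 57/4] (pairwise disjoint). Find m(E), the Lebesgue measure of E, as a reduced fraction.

For pairwise disjoint intervals, m(union_i I_i) = sum_i m(I_i),
and m is invariant under swapping open/closed endpoints (single points have measure 0).
So m(E) = sum_i (b_i - a_i).
  I_1 has length 9 - 7 = 2.
  I_2 has length 49/4 - 37/4 = 3.
  I_3 has length 57/4 - 53/4 = 1.
Summing:
  m(E) = 2 + 3 + 1 = 6.

6


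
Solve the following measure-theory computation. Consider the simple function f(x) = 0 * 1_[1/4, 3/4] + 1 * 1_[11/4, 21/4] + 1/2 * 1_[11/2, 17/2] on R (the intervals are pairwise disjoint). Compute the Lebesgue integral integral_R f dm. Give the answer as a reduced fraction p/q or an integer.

For a simple function f = sum_i c_i * 1_{A_i} with disjoint A_i,
  integral f dm = sum_i c_i * m(A_i).
Lengths of the A_i:
  m(A_1) = 3/4 - 1/4 = 1/2.
  m(A_2) = 21/4 - 11/4 = 5/2.
  m(A_3) = 17/2 - 11/2 = 3.
Contributions c_i * m(A_i):
  (0) * (1/2) = 0.
  (1) * (5/2) = 5/2.
  (1/2) * (3) = 3/2.
Total: 0 + 5/2 + 3/2 = 4.

4


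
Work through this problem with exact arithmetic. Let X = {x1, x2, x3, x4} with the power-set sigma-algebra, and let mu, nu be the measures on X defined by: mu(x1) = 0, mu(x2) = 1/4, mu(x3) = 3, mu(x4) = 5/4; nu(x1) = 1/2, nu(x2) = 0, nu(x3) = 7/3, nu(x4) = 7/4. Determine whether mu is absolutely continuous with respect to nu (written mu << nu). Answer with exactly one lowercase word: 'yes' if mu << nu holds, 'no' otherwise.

mu << nu means: every nu-null measurable set is also mu-null; equivalently, for every atom x, if nu({x}) = 0 then mu({x}) = 0.
Checking each atom:
  x1: nu = 1/2 > 0 -> no constraint.
  x2: nu = 0, mu = 1/4 > 0 -> violates mu << nu.
  x3: nu = 7/3 > 0 -> no constraint.
  x4: nu = 7/4 > 0 -> no constraint.
The atom(s) x2 violate the condition (nu = 0 but mu > 0). Therefore mu is NOT absolutely continuous w.r.t. nu.

no


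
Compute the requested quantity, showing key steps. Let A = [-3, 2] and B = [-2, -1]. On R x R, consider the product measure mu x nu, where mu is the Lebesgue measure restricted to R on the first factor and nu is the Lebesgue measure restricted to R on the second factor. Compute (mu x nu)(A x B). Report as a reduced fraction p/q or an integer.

For a measurable rectangle A x B, the product measure satisfies
  (mu x nu)(A x B) = mu(A) * nu(B).
  mu(A) = 5.
  nu(B) = 1.
  (mu x nu)(A x B) = 5 * 1 = 5.

5


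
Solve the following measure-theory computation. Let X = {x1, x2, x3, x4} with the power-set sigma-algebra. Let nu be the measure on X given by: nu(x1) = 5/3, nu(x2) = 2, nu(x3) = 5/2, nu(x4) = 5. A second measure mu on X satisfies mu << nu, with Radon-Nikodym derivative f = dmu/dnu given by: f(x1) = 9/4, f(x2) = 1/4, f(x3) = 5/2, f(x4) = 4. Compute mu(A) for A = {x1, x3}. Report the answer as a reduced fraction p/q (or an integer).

By the defining property of the Radon-Nikodym derivative, for every measurable set A,
  mu(A) = integral_A f dnu.
Since nu is a discrete measure concentrated on the atoms of X, the integral over A reduces to the sum
  mu(A) = sum_{x in A} f(x) * nu({x}).
Computing each term:
  x1: f(x1) * nu(x1) = 9/4 * 5/3 = 15/4.
  x3: f(x3) * nu(x3) = 5/2 * 5/2 = 25/4.
Summing: mu(A) = 15/4 + 25/4 = 10.

10


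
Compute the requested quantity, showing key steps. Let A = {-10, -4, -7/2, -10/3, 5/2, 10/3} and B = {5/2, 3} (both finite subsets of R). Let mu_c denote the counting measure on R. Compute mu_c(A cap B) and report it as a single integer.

Counting measure on a finite set equals cardinality. mu_c(A cap B) = |A cap B| (elements appearing in both).
Enumerating the elements of A that also lie in B gives 1 element(s).
So mu_c(A cap B) = 1.

1


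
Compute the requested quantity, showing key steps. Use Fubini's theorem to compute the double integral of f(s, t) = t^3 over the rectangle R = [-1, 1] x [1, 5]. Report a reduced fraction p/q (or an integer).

f(s, t) is a tensor product of a function of s and a function of t, and both factors are bounded continuous (hence Lebesgue integrable) on the rectangle, so Fubini's theorem applies:
  integral_R f d(m x m) = (integral_a1^b1 1 ds) * (integral_a2^b2 t^3 dt).
Inner integral in s: integral_{-1}^{1} 1 ds = (1^1 - (-1)^1)/1
  = 2.
Inner integral in t: integral_{1}^{5} t^3 dt = (5^4 - 1^4)/4
  = 156.
Product: (2) * (156) = 312.

312


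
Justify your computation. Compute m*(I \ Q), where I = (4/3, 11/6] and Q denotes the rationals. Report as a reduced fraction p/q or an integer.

The interval I = (4/3, 11/6] has m(I) = 11/6 - 4/3 = 1/2 (endpoints are measure-zero, so open/closed/half-open agree). Write I = (I cap Q) u (I \ Q). The rationals in I are countable, so m*(I cap Q) = 0 (cover each rational by intervals whose total length is arbitrarily small). By countable subadditivity m*(I) <= m*(I cap Q) + m*(I \ Q), hence m*(I \ Q) >= m(I) = 1/2. The reverse inequality m*(I \ Q) <= m*(I) = 1/2 is trivial since (I \ Q) is a subset of I. Therefore m*(I \ Q) = 1/2.

1/2


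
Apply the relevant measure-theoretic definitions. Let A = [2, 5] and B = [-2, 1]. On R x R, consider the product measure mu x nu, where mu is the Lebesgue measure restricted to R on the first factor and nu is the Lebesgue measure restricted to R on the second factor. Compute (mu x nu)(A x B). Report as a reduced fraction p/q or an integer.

For a measurable rectangle A x B, the product measure satisfies
  (mu x nu)(A x B) = mu(A) * nu(B).
  mu(A) = 3.
  nu(B) = 3.
  (mu x nu)(A x B) = 3 * 3 = 9.

9


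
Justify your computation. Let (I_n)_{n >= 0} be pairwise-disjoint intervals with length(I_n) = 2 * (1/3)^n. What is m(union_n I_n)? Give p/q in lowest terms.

By countable additivity of the Lebesgue measure on pairwise disjoint measurable sets,
  m(union_{n >= 0} I_n) = sum_{n >= 0} m(I_n) = sum_{n >= 0} a * r^n,
  with a = 2 and r = 1/3.
Since 0 < r = 1/3 < 1, the geometric series converges:
  sum_{n >= 0} a * r^n = a / (1 - r).
  = 2 / (1 - 1/3)
  = 2 / (2/3)
  = 3.

3


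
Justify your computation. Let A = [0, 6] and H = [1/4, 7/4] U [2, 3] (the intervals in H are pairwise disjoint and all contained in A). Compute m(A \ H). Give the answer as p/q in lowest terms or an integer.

The ambient interval has length m(A) = 6 - 0 = 6.
Since the holes are disjoint and sit inside A, by finite additivity
  m(H) = sum_i (b_i - a_i), and m(A \ H) = m(A) - m(H).
Computing the hole measures:
  m(H_1) = 7/4 - 1/4 = 3/2.
  m(H_2) = 3 - 2 = 1.
Summed: m(H) = 3/2 + 1 = 5/2.
So m(A \ H) = 6 - 5/2 = 7/2.

7/2


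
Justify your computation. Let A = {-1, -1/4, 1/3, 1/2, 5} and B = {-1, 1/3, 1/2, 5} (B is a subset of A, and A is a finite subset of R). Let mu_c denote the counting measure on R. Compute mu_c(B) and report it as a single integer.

Counting measure assigns mu_c(E) = |E| (number of elements) when E is finite.
B has 4 element(s), so mu_c(B) = 4.

4


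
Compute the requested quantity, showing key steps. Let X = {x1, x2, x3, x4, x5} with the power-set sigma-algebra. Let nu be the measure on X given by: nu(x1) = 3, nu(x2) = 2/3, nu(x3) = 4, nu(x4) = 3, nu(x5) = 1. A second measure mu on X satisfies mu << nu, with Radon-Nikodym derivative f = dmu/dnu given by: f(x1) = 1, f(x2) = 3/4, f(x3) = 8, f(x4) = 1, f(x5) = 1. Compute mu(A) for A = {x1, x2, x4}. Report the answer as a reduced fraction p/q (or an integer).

By the defining property of the Radon-Nikodym derivative, for every measurable set A,
  mu(A) = integral_A f dnu.
Since nu is a discrete measure concentrated on the atoms of X, the integral over A reduces to the sum
  mu(A) = sum_{x in A} f(x) * nu({x}).
Computing each term:
  x1: f(x1) * nu(x1) = 1 * 3 = 3.
  x2: f(x2) * nu(x2) = 3/4 * 2/3 = 1/2.
  x4: f(x4) * nu(x4) = 1 * 3 = 3.
Summing: mu(A) = 3 + 1/2 + 3 = 13/2.

13/2


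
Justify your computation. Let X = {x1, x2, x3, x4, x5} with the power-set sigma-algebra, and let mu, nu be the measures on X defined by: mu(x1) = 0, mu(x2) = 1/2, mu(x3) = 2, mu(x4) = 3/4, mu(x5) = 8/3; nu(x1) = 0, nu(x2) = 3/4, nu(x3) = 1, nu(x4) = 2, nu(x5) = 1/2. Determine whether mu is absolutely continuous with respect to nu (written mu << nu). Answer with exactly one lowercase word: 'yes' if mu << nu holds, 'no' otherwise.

mu << nu means: every nu-null measurable set is also mu-null; equivalently, for every atom x, if nu({x}) = 0 then mu({x}) = 0.
Checking each atom:
  x1: nu = 0, mu = 0 -> consistent with mu << nu.
  x2: nu = 3/4 > 0 -> no constraint.
  x3: nu = 1 > 0 -> no constraint.
  x4: nu = 2 > 0 -> no constraint.
  x5: nu = 1/2 > 0 -> no constraint.
No atom violates the condition. Therefore mu << nu.

yes


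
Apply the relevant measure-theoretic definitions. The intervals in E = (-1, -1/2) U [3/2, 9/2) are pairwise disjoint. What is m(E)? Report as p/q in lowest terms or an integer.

For pairwise disjoint intervals, m(union_i I_i) = sum_i m(I_i),
and m is invariant under swapping open/closed endpoints (single points have measure 0).
So m(E) = sum_i (b_i - a_i).
  I_1 has length -1/2 - (-1) = 1/2.
  I_2 has length 9/2 - 3/2 = 3.
Summing:
  m(E) = 1/2 + 3 = 7/2.

7/2


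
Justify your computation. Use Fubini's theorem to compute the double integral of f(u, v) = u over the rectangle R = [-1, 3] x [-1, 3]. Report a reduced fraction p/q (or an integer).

f(u, v) is a tensor product of a function of u and a function of v, and both factors are bounded continuous (hence Lebesgue integrable) on the rectangle, so Fubini's theorem applies:
  integral_R f d(m x m) = (integral_a1^b1 u du) * (integral_a2^b2 1 dv).
Inner integral in u: integral_{-1}^{3} u du = (3^2 - (-1)^2)/2
  = 4.
Inner integral in v: integral_{-1}^{3} 1 dv = (3^1 - (-1)^1)/1
  = 4.
Product: (4) * (4) = 16.

16


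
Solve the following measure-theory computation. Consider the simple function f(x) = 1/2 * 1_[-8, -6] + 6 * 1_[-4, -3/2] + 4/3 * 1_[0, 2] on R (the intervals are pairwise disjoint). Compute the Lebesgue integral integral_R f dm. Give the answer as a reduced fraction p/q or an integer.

For a simple function f = sum_i c_i * 1_{A_i} with disjoint A_i,
  integral f dm = sum_i c_i * m(A_i).
Lengths of the A_i:
  m(A_1) = -6 - (-8) = 2.
  m(A_2) = -3/2 - (-4) = 5/2.
  m(A_3) = 2 - 0 = 2.
Contributions c_i * m(A_i):
  (1/2) * (2) = 1.
  (6) * (5/2) = 15.
  (4/3) * (2) = 8/3.
Total: 1 + 15 + 8/3 = 56/3.

56/3


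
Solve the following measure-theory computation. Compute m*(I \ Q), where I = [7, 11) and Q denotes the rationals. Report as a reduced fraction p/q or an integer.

The interval I = [7, 11) has m(I) = 11 - 7 = 4 (endpoints are measure-zero, so open/closed/half-open agree). Write I = (I cap Q) u (I \ Q). The rationals in I are countable, so m*(I cap Q) = 0 (cover each rational by intervals whose total length is arbitrarily small). By countable subadditivity m*(I) <= m*(I cap Q) + m*(I \ Q), hence m*(I \ Q) >= m(I) = 4. The reverse inequality m*(I \ Q) <= m*(I) = 4 is trivial since (I \ Q) is a subset of I. Therefore m*(I \ Q) = 4.

4


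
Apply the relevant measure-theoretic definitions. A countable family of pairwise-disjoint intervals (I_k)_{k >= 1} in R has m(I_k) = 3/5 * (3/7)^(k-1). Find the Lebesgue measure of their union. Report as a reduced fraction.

By countable additivity of the Lebesgue measure on pairwise disjoint measurable sets,
  m(union_{k >= 1} I_k) = sum_{k >= 1} m(I_k) = sum_{k >= 1} a * r^(k-1),
  with a = 3/5 and r = 3/7.
Since 0 < r = 3/7 < 1, the geometric series converges:
  sum_{k >= 1} a * r^(k-1) = a / (1 - r).
  = 3/5 / (1 - 3/7)
  = 3/5 / (4/7)
  = 21/20.

21/20


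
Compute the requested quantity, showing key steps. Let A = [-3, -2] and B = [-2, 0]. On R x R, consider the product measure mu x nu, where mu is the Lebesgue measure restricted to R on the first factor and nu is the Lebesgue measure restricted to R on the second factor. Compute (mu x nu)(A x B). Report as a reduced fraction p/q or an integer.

For a measurable rectangle A x B, the product measure satisfies
  (mu x nu)(A x B) = mu(A) * nu(B).
  mu(A) = 1.
  nu(B) = 2.
  (mu x nu)(A x B) = 1 * 2 = 2.

2


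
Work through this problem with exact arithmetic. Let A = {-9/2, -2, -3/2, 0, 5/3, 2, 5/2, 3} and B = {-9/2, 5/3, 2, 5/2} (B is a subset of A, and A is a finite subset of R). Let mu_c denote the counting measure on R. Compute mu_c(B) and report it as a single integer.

Counting measure assigns mu_c(E) = |E| (number of elements) when E is finite.
B has 4 element(s), so mu_c(B) = 4.

4


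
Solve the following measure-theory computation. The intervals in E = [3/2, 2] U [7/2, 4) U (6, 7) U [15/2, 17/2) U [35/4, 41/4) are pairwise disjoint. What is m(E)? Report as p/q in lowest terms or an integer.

For pairwise disjoint intervals, m(union_i I_i) = sum_i m(I_i),
and m is invariant under swapping open/closed endpoints (single points have measure 0).
So m(E) = sum_i (b_i - a_i).
  I_1 has length 2 - 3/2 = 1/2.
  I_2 has length 4 - 7/2 = 1/2.
  I_3 has length 7 - 6 = 1.
  I_4 has length 17/2 - 15/2 = 1.
  I_5 has length 41/4 - 35/4 = 3/2.
Summing:
  m(E) = 1/2 + 1/2 + 1 + 1 + 3/2 = 9/2.

9/2


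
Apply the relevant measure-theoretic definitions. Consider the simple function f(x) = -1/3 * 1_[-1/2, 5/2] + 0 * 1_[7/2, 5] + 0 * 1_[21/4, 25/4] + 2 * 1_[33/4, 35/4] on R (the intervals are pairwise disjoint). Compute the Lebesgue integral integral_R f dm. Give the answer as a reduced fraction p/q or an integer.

For a simple function f = sum_i c_i * 1_{A_i} with disjoint A_i,
  integral f dm = sum_i c_i * m(A_i).
Lengths of the A_i:
  m(A_1) = 5/2 - (-1/2) = 3.
  m(A_2) = 5 - 7/2 = 3/2.
  m(A_3) = 25/4 - 21/4 = 1.
  m(A_4) = 35/4 - 33/4 = 1/2.
Contributions c_i * m(A_i):
  (-1/3) * (3) = -1.
  (0) * (3/2) = 0.
  (0) * (1) = 0.
  (2) * (1/2) = 1.
Total: -1 + 0 + 0 + 1 = 0.

0


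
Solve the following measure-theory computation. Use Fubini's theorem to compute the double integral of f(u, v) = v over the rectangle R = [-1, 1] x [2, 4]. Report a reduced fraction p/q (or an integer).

f(u, v) is a tensor product of a function of u and a function of v, and both factors are bounded continuous (hence Lebesgue integrable) on the rectangle, so Fubini's theorem applies:
  integral_R f d(m x m) = (integral_a1^b1 1 du) * (integral_a2^b2 v dv).
Inner integral in u: integral_{-1}^{1} 1 du = (1^1 - (-1)^1)/1
  = 2.
Inner integral in v: integral_{2}^{4} v dv = (4^2 - 2^2)/2
  = 6.
Product: (2) * (6) = 12.

12


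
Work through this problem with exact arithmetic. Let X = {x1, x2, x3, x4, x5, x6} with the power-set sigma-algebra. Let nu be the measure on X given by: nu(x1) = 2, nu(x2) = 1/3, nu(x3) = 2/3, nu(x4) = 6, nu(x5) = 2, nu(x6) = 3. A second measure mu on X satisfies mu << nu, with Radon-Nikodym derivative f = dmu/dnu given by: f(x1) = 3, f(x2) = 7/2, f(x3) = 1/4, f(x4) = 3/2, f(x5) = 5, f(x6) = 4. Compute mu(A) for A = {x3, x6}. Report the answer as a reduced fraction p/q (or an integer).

By the defining property of the Radon-Nikodym derivative, for every measurable set A,
  mu(A) = integral_A f dnu.
Since nu is a discrete measure concentrated on the atoms of X, the integral over A reduces to the sum
  mu(A) = sum_{x in A} f(x) * nu({x}).
Computing each term:
  x3: f(x3) * nu(x3) = 1/4 * 2/3 = 1/6.
  x6: f(x6) * nu(x6) = 4 * 3 = 12.
Summing: mu(A) = 1/6 + 12 = 73/6.

73/6


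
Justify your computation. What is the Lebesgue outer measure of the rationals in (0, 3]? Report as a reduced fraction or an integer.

Q cap (0, 3] is countable; list its elements as q_1, q_2, ... . Fix eps > 0 and cover the k-th point by an interval of length eps * 2^(-k). The cover has total length eps * sum_{k>=1} 2^(-k) = eps, so by definition of outer measure m*(Q cap (0, 3]) <= eps. Since eps was arbitrary and m* >= 0, the outer measure is 0.

0


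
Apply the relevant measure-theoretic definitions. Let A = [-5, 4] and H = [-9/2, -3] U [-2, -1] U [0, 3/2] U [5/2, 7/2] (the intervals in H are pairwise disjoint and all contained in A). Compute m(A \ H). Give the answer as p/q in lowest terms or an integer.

The ambient interval has length m(A) = 4 - (-5) = 9.
Since the holes are disjoint and sit inside A, by finite additivity
  m(H) = sum_i (b_i - a_i), and m(A \ H) = m(A) - m(H).
Computing the hole measures:
  m(H_1) = -3 - (-9/2) = 3/2.
  m(H_2) = -1 - (-2) = 1.
  m(H_3) = 3/2 - 0 = 3/2.
  m(H_4) = 7/2 - 5/2 = 1.
Summed: m(H) = 3/2 + 1 + 3/2 + 1 = 5.
So m(A \ H) = 9 - 5 = 4.

4


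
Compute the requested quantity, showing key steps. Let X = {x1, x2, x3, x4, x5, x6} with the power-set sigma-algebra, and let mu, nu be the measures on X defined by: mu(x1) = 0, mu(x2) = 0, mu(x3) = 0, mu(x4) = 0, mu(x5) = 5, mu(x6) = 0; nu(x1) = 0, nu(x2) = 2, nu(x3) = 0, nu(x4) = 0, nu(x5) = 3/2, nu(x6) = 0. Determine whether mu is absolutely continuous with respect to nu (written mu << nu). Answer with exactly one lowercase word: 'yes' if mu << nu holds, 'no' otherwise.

mu << nu means: every nu-null measurable set is also mu-null; equivalently, for every atom x, if nu({x}) = 0 then mu({x}) = 0.
Checking each atom:
  x1: nu = 0, mu = 0 -> consistent with mu << nu.
  x2: nu = 2 > 0 -> no constraint.
  x3: nu = 0, mu = 0 -> consistent with mu << nu.
  x4: nu = 0, mu = 0 -> consistent with mu << nu.
  x5: nu = 3/2 > 0 -> no constraint.
  x6: nu = 0, mu = 0 -> consistent with mu << nu.
No atom violates the condition. Therefore mu << nu.

yes
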